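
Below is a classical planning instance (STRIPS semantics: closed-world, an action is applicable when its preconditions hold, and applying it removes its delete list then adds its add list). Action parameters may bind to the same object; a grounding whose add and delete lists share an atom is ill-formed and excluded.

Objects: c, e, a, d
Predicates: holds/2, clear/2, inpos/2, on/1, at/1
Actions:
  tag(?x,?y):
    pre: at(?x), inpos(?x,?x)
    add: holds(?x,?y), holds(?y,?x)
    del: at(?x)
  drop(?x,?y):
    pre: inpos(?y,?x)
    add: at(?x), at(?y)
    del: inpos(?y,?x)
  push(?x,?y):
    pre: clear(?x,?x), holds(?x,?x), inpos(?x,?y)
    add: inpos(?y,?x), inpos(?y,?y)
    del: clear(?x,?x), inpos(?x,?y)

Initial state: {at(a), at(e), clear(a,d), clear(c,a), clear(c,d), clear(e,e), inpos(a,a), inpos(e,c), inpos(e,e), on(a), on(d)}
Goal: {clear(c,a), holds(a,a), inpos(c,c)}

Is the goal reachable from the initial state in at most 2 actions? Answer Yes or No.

No

1. tag(e,e)  →  {at(a), clear(a,d), clear(c,a), clear(c,d), clear(e,e), holds(e,e), inpos(a,a), inpos(e,c), inpos(e,e), on(a), on(d)}
2. tag(a,a)  →  {clear(a,d), clear(c,a), clear(c,d), clear(e,e), holds(a,a), holds(e,e), inpos(a,a), inpos(e,c), inpos(e,e), on(a), on(d)}
3. push(e,c)  →  {clear(a,d), clear(c,a), clear(c,d), holds(a,a), holds(e,e), inpos(a,a), inpos(c,c), inpos(c,e), inpos(e,e), on(a), on(d)}
optimal plan length = 3; 3 > 2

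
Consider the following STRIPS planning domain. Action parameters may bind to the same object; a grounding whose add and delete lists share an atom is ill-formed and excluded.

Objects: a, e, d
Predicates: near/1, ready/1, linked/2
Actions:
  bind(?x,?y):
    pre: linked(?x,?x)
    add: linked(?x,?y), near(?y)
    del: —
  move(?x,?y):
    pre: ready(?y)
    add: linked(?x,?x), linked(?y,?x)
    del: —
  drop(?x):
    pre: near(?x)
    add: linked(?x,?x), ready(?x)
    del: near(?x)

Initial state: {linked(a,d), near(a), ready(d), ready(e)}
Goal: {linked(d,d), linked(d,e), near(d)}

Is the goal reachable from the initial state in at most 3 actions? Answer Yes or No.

1. move(e,d)  →  {linked(a,d), linked(d,e), linked(e,e), near(a), ready(d), ready(e)}
2. bind(e,d)  →  {linked(a,d), linked(d,e), linked(e,d), linked(e,e), near(a), near(d), ready(d), ready(e)}
3. move(d,e)  →  {linked(a,d), linked(d,d), linked(d,e), linked(e,d), linked(e,e), near(a), near(d), ready(d), ready(e)}
optimal plan length = 3; 3 ≤ 3

Yes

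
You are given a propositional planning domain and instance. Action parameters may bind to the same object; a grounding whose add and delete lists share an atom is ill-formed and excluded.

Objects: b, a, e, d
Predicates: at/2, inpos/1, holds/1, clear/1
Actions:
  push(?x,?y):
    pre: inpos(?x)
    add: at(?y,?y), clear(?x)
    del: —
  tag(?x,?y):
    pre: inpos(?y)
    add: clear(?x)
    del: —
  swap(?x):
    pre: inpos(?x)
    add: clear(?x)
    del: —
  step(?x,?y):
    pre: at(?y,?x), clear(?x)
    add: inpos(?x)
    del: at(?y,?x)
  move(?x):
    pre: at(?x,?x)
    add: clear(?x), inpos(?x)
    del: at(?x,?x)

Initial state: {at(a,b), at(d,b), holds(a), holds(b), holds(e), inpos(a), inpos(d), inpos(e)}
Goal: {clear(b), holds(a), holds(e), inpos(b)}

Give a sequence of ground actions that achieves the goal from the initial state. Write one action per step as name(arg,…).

push(a,b); move(b)

1. push(a,b)  →  {at(a,b), at(b,b), at(d,b), clear(a), holds(a), holds(b), holds(e), inpos(a), inpos(d), inpos(e)}
2. move(b)  →  {at(a,b), at(d,b), clear(a), clear(b), holds(a), holds(b), holds(e), inpos(a), inpos(b), inpos(d), inpos(e)}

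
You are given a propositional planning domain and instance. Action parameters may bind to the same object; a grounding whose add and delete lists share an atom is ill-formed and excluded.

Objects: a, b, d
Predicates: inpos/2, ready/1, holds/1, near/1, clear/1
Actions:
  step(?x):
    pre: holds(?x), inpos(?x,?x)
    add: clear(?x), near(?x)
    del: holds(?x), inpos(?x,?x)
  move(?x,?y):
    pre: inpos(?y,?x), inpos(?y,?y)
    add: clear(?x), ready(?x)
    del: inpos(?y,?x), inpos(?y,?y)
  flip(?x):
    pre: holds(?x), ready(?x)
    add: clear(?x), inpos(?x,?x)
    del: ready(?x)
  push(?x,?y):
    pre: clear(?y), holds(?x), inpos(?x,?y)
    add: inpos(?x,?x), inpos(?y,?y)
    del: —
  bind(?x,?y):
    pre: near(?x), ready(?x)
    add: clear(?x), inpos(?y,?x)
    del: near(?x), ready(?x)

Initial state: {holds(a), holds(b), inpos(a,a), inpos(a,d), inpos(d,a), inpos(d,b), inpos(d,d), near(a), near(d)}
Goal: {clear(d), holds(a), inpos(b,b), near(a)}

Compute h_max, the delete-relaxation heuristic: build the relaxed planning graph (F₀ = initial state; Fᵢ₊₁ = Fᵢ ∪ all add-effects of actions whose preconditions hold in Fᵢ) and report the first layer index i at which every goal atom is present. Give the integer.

F0 = init (9 atoms)
F1 = F0 ∪ {clear(a), clear(b), clear(d), ready(a), ready(b), ready(d)}  (15 atoms)
F2 = F1 ∪ {inpos(b,a), inpos(b,b), inpos(b,d)}  (18 atoms)
goal ⊆ F2  ⇒  h_max = 2

2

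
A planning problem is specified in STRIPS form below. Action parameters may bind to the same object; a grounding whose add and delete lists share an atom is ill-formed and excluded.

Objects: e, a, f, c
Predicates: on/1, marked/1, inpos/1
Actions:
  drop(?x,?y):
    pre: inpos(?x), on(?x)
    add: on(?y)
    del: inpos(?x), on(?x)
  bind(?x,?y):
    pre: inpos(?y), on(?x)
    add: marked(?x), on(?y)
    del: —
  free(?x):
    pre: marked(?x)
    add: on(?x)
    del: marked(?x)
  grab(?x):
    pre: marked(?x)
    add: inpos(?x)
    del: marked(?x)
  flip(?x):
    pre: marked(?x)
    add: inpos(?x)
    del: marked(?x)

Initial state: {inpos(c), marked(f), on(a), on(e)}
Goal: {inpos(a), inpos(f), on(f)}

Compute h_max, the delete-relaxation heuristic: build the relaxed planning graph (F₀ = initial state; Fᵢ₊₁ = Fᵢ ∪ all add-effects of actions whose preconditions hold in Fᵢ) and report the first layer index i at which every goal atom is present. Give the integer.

F0 = init (4 atoms)
F1 = F0 ∪ {inpos(f), marked(a), marked(e), on(c), on(f)}  (9 atoms)
F2 = F1 ∪ {inpos(a), inpos(e), marked(c)}  (12 atoms)
goal ⊆ F2  ⇒  h_max = 2

2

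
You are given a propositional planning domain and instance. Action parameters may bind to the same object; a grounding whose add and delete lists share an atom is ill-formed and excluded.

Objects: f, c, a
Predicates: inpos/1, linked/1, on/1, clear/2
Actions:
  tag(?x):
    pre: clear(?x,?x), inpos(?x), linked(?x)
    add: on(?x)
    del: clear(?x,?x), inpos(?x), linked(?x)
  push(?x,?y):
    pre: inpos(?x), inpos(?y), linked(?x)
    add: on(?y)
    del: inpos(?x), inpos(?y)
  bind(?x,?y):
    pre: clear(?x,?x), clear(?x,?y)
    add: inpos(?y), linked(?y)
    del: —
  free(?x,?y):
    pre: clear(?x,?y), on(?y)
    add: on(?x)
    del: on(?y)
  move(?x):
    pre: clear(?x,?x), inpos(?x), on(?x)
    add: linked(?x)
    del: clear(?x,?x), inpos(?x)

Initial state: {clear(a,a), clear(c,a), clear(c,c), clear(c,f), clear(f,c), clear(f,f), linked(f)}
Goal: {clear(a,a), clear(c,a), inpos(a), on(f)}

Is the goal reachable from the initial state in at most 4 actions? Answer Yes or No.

1. bind(f,f)  →  {clear(a,a), clear(c,a), clear(c,c), clear(c,f), clear(f,c), clear(f,f), inpos(f), linked(f)}
2. tag(f)  →  {clear(a,a), clear(c,a), clear(c,c), clear(c,f), clear(f,c), on(f)}
3. bind(c,a)  →  {clear(a,a), clear(c,a), clear(c,c), clear(c,f), clear(f,c), inpos(a), linked(a), on(f)}
optimal plan length = 3; 3 ≤ 4

Yes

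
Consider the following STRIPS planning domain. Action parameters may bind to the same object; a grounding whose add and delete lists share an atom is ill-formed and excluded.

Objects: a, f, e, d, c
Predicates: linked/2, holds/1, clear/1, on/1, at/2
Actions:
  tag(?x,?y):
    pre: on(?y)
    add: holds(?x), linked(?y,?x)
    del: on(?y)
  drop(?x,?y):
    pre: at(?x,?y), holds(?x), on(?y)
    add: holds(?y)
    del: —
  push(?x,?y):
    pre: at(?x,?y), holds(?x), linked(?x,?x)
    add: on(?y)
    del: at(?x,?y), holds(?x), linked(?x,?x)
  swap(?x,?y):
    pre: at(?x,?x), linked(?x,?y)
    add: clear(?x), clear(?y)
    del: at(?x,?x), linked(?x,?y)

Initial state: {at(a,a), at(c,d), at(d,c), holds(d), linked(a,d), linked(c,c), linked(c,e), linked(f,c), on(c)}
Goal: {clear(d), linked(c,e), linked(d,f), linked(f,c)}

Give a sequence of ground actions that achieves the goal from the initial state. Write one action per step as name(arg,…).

tag(c,c); push(c,d); tag(f,d); swap(a,d)

1. tag(c,c)  →  {at(a,a), at(c,d), at(d,c), holds(c), holds(d), linked(a,d), linked(c,c), linked(c,e), linked(f,c)}
2. push(c,d)  →  {at(a,a), at(d,c), holds(d), linked(a,d), linked(c,e), linked(f,c), on(d)}
3. tag(f,d)  →  {at(a,a), at(d,c), holds(d), holds(f), linked(a,d), linked(c,e), linked(d,f), linked(f,c)}
4. swap(a,d)  →  {at(d,c), clear(a), clear(d), holds(d), holds(f), linked(c,e), linked(d,f), linked(f,c)}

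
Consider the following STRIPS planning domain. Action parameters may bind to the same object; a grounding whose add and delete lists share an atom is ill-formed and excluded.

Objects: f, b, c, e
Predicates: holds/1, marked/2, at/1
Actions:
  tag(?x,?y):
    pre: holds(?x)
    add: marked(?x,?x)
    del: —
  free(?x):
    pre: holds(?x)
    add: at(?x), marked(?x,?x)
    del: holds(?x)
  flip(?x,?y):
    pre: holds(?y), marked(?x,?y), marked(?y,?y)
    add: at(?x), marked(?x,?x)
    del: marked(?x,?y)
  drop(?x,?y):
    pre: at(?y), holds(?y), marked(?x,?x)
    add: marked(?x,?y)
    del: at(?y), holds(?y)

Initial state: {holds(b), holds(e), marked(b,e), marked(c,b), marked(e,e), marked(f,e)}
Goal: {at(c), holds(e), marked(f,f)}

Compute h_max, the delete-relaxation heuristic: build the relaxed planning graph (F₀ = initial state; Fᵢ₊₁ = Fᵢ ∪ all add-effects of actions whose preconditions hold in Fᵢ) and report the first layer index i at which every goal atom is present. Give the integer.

F0 = init (6 atoms)
F1 = F0 ∪ {at(b), at(e), at(f), marked(b,b), marked(f,f)}  (11 atoms)
F2 = F1 ∪ {at(c), marked(c,c), marked(e,b), marked(f,b)}  (15 atoms)
goal ⊆ F2  ⇒  h_max = 2

2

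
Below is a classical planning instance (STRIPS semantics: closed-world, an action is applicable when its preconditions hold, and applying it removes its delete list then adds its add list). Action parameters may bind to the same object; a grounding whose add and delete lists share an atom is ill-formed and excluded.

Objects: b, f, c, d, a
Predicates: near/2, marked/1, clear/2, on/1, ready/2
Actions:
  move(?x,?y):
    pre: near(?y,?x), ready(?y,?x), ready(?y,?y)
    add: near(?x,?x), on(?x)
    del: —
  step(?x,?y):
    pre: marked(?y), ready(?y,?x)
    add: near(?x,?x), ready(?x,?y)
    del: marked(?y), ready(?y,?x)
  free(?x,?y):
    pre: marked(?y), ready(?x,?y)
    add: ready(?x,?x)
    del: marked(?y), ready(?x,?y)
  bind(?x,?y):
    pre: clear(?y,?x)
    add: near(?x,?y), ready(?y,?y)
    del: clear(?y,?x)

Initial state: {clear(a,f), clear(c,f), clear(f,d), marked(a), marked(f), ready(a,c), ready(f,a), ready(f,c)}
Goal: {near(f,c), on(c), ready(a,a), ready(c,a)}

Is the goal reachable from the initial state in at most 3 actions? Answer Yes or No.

1. step(c,a)  →  {clear(a,f), clear(c,f), clear(f,d), marked(f), near(c,c), ready(c,a), ready(f,a), ready(f,c)}
2. bind(f,c)  →  {clear(a,f), clear(f,d), marked(f), near(c,c), near(f,c), ready(c,a), ready(c,c), ready(f,a), ready(f,c)}
3. move(c,c)  →  {clear(a,f), clear(f,d), marked(f), near(c,c), near(f,c), on(c), ready(c,a), ready(c,c), ready(f,a), ready(f,c)}
4. bind(f,a)  →  {clear(f,d), marked(f), near(c,c), near(f,a), near(f,c), on(c), ready(a,a), ready(c,a), ready(c,c), ready(f,a), ready(f,c)}
optimal plan length = 4; 4 > 3

No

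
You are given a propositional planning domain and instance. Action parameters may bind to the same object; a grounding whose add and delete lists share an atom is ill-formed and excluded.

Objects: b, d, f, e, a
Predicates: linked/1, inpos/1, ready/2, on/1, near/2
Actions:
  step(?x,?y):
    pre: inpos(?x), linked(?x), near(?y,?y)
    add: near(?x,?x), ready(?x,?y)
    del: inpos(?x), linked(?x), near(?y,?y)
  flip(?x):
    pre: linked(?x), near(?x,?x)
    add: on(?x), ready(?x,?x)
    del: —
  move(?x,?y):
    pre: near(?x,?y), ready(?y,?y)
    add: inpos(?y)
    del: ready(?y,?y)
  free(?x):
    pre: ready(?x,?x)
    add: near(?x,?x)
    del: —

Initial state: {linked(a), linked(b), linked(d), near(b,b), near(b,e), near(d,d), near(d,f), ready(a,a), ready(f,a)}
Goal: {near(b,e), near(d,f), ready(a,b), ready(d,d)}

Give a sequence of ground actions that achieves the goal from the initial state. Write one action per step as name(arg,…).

flip(d); free(a); move(a,a); step(a,b)

1. flip(d)  →  {linked(a), linked(b), linked(d), near(b,b), near(b,e), near(d,d), near(d,f), on(d), ready(a,a), ready(d,d), ready(f,a)}
2. free(a)  →  {linked(a), linked(b), linked(d), near(a,a), near(b,b), near(b,e), near(d,d), near(d,f), on(d), ready(a,a), ready(d,d), ready(f,a)}
3. move(a,a)  →  {inpos(a), linked(a), linked(b), linked(d), near(a,a), near(b,b), near(b,e), near(d,d), near(d,f), on(d), ready(d,d), ready(f,a)}
4. step(a,b)  →  {linked(b), linked(d), near(a,a), near(b,e), near(d,d), near(d,f), on(d), ready(a,b), ready(d,d), ready(f,a)}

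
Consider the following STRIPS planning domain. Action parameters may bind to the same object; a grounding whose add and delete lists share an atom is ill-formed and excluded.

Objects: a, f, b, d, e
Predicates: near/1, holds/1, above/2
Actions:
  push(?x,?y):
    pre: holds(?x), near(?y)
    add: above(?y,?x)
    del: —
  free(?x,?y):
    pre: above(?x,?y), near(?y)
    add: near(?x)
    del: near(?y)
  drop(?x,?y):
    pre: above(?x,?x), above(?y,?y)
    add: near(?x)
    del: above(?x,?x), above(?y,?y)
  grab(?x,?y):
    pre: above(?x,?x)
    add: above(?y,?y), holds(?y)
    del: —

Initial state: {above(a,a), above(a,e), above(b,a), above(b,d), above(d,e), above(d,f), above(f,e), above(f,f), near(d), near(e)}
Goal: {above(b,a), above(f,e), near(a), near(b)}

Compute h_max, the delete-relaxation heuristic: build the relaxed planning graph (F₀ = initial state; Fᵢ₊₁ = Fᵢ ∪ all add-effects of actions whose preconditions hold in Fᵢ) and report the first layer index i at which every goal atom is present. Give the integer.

1

F0 = init (10 atoms)
F1 = F0 ∪ {above(b,b), above(d,d), above(e,e), holds(a), holds(b), holds(d), holds(e), holds(f), near(a), near(b), near(f)}  (21 atoms)
goal ⊆ F1  ⇒  h_max = 1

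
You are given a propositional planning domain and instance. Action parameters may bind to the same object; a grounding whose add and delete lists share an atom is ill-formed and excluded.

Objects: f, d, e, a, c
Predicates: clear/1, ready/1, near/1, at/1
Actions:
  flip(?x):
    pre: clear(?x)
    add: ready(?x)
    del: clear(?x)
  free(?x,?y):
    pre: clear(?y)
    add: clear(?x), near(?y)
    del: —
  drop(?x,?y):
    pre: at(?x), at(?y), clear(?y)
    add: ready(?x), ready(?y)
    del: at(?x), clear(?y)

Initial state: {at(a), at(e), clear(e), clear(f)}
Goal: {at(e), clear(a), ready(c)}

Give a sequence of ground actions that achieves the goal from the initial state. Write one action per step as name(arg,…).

1. free(a,f)  →  {at(a), at(e), clear(a), clear(e), clear(f), near(f)}
2. free(c,f)  →  {at(a), at(e), clear(a), clear(c), clear(e), clear(f), near(f)}
3. flip(c)  →  {at(a), at(e), clear(a), clear(e), clear(f), near(f), ready(c)}

free(a,f); free(c,f); flip(c)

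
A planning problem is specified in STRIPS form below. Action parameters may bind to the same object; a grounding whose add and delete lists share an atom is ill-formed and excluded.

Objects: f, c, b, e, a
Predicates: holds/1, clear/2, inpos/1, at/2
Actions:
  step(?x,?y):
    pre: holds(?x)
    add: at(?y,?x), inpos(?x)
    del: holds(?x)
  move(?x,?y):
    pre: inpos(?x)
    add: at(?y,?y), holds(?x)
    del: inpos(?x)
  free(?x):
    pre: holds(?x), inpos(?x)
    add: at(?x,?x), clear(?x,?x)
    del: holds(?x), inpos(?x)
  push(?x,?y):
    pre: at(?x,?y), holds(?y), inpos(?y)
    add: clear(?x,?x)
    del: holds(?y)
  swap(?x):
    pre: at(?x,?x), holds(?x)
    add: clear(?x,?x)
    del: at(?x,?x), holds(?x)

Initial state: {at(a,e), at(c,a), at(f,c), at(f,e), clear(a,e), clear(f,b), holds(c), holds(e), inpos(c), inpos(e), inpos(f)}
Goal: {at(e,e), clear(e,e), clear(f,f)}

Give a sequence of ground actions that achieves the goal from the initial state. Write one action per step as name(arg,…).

free(e); push(f,c)

1. free(e)  →  {at(a,e), at(c,a), at(e,e), at(f,c), at(f,e), clear(a,e), clear(e,e), clear(f,b), holds(c), inpos(c), inpos(f)}
2. push(f,c)  →  {at(a,e), at(c,a), at(e,e), at(f,c), at(f,e), clear(a,e), clear(e,e), clear(f,b), clear(f,f), inpos(c), inpos(f)}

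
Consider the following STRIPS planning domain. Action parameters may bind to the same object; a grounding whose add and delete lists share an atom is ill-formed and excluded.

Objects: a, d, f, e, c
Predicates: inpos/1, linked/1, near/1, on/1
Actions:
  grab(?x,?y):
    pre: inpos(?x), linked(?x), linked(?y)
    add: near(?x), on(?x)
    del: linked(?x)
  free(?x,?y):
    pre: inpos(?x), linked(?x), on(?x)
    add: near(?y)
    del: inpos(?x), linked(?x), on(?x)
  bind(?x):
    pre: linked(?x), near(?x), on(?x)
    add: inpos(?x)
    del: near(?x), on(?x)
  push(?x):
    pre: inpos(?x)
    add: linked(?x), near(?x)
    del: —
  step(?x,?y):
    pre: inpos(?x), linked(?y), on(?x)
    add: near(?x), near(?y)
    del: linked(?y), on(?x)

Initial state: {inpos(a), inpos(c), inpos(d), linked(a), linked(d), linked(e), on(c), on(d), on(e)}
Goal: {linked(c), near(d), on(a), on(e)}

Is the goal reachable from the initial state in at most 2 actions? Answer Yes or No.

No

1. grab(a,a)  →  {inpos(a), inpos(c), inpos(d), linked(d), linked(e), near(a), on(a), on(c), on(d), on(e)}
2. grab(d,d)  →  {inpos(a), inpos(c), inpos(d), linked(e), near(a), near(d), on(a), on(c), on(d), on(e)}
3. push(c)  →  {inpos(a), inpos(c), inpos(d), linked(c), linked(e), near(a), near(c), near(d), on(a), on(c), on(d), on(e)}
optimal plan length = 3; 3 > 2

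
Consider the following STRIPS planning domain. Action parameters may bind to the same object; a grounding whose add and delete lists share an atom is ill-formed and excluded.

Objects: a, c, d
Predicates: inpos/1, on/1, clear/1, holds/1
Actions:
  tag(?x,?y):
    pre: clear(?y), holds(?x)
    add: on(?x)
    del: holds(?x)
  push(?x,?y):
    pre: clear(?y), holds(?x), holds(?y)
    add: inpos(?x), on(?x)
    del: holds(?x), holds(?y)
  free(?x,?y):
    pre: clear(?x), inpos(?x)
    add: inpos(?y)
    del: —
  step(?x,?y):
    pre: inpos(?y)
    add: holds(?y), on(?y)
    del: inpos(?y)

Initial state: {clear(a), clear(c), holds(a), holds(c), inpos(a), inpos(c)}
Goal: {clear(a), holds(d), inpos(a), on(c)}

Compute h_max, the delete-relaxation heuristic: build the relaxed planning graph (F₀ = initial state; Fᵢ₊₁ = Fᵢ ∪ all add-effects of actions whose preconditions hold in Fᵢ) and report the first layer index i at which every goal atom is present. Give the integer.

F0 = init (6 atoms)
F1 = F0 ∪ {inpos(d), on(a), on(c)}  (9 atoms)
F2 = F1 ∪ {holds(d), on(d)}  (11 atoms)
goal ⊆ F2  ⇒  h_max = 2

2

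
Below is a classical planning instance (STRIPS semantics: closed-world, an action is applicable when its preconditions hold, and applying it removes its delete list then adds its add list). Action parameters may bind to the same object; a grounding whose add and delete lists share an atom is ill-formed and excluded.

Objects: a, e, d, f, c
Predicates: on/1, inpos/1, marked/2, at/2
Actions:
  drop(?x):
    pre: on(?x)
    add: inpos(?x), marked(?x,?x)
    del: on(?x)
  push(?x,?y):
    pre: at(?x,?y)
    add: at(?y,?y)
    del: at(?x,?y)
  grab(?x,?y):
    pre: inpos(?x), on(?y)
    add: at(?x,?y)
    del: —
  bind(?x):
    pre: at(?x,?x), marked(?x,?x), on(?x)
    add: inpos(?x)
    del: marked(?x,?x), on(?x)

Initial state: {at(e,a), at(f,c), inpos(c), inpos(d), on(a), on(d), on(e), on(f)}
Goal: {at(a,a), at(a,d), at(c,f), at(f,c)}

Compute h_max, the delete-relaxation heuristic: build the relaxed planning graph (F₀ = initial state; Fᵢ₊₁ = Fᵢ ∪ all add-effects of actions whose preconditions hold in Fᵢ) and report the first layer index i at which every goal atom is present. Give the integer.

F0 = init (8 atoms)
F1 = F0 ∪ {at(a,a), at(c,a), at(c,c), at(c,d), at(c,e), at(c,f), at(d,a), at(d,d), at(d,e), at(d,f), inpos(a), inpos(e), inpos(f), marked(a,a), marked(d,d), marked(e,e), marked(f,f)}  (25 atoms)
F2 = F1 ∪ {at(a,d), at(a,e), at(a,f), at(e,d), at(e,e), at(e,f), at(f,a), at(f,d), at(f,e), at(f,f)}  (35 atoms)
goal ⊆ F2  ⇒  h_max = 2

2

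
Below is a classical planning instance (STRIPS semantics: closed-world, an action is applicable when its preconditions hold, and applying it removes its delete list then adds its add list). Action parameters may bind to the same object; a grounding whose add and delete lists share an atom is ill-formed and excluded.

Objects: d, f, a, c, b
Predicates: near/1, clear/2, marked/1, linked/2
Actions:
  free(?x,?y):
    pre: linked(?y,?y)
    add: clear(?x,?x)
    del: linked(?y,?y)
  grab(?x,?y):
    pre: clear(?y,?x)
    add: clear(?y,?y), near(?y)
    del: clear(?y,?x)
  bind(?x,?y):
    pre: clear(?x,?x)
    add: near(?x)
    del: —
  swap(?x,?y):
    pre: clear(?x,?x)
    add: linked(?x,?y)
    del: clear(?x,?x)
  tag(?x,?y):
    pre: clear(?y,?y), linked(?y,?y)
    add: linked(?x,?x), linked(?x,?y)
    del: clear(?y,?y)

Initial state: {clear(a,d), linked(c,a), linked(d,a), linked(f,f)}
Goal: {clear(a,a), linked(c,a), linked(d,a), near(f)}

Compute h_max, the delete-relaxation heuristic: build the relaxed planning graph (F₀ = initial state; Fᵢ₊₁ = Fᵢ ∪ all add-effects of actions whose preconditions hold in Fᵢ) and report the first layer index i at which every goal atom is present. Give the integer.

2

F0 = init (4 atoms)
F1 = F0 ∪ {clear(a,a), clear(b,b), clear(c,c), clear(d,d), clear(f,f), near(a)}  (10 atoms)
F2 = F1 ∪ {linked(a,a), linked(a,b), linked(a,c), linked(a,d), linked(a,f), linked(b,a), linked(b,b), linked(b,c), linked(b,d), linked(b,f), linked(c,b), linked(c,c), linked(c,d), linked(c,f), linked(d,b), linked(d,c), linked(d,d), linked(d,f), linked(f,a), linked(f,b), linked(f,c), linked(f,d), near(b), near(c), near(d), near(f)}  (36 atoms)
goal ⊆ F2  ⇒  h_max = 2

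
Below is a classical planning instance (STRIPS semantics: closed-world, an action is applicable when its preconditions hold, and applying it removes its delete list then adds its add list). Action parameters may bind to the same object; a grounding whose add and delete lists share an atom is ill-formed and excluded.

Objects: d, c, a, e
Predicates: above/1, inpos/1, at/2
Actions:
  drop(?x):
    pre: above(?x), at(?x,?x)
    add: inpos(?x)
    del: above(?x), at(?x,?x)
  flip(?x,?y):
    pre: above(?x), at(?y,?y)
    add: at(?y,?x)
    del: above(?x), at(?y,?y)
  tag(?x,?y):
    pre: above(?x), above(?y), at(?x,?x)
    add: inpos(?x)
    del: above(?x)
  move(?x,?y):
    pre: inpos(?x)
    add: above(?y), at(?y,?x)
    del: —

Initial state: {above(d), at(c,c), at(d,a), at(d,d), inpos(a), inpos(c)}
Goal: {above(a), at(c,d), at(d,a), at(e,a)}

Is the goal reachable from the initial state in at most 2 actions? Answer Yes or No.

No

1. flip(d,c)  →  {at(c,d), at(d,a), at(d,d), inpos(a), inpos(c)}
2. move(c,a)  →  {above(a), at(a,c), at(c,d), at(d,a), at(d,d), inpos(a), inpos(c)}
3. move(a,e)  →  {above(a), above(e), at(a,c), at(c,d), at(d,a), at(d,d), at(e,a), inpos(a), inpos(c)}
optimal plan length = 3; 3 > 2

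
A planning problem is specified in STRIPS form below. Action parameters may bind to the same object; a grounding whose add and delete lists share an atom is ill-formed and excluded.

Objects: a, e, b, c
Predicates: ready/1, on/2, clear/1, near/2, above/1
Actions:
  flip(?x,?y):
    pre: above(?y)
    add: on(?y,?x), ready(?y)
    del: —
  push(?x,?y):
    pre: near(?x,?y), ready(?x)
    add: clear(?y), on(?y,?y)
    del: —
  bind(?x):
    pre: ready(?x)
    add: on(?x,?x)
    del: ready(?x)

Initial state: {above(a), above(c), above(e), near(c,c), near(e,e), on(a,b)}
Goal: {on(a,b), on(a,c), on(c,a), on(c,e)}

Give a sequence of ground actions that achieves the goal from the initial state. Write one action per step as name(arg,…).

flip(a,c); flip(e,c); flip(c,a)

1. flip(a,c)  →  {above(a), above(c), above(e), near(c,c), near(e,e), on(a,b), on(c,a), ready(c)}
2. flip(e,c)  →  {above(a), above(c), above(e), near(c,c), near(e,e), on(a,b), on(c,a), on(c,e), ready(c)}
3. flip(c,a)  →  {above(a), above(c), above(e), near(c,c), near(e,e), on(a,b), on(a,c), on(c,a), on(c,e), ready(a), ready(c)}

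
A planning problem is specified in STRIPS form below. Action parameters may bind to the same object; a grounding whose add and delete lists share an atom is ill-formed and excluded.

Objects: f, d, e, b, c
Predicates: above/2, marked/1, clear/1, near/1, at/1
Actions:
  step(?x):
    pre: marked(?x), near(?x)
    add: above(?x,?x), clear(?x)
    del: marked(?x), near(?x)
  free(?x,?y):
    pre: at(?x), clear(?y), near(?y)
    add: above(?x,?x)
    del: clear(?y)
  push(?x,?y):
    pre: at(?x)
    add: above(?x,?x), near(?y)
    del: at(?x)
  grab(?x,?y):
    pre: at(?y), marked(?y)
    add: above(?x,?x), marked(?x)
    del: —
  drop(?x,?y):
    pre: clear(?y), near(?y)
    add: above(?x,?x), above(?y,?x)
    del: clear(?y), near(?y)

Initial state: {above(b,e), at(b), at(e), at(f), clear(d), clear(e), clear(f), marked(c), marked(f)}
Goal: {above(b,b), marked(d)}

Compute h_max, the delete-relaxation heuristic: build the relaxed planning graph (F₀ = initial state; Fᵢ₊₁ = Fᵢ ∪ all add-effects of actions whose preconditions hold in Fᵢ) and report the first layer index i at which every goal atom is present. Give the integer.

1

F0 = init (9 atoms)
F1 = F0 ∪ {above(b,b), above(c,c), above(d,d), above(e,e), above(f,f), marked(b), marked(d), marked(e), near(b), near(c), near(d), near(e), near(f)}  (22 atoms)
goal ⊆ F1  ⇒  h_max = 1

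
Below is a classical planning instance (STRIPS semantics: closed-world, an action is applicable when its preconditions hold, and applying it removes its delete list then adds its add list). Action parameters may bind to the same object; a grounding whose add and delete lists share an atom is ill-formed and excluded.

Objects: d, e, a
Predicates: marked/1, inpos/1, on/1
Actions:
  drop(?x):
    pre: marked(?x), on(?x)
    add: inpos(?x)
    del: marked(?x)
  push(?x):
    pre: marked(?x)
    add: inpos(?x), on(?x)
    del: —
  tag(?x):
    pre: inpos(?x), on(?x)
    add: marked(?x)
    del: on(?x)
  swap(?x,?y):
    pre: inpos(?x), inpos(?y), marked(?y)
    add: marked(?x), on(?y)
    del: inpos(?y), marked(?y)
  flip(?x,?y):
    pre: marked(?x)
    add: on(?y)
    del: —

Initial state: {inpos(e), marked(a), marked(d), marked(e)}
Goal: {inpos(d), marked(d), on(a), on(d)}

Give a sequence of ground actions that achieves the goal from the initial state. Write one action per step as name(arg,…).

push(d); push(a)

1. push(d)  →  {inpos(d), inpos(e), marked(a), marked(d), marked(e), on(d)}
2. push(a)  →  {inpos(a), inpos(d), inpos(e), marked(a), marked(d), marked(e), on(a), on(d)}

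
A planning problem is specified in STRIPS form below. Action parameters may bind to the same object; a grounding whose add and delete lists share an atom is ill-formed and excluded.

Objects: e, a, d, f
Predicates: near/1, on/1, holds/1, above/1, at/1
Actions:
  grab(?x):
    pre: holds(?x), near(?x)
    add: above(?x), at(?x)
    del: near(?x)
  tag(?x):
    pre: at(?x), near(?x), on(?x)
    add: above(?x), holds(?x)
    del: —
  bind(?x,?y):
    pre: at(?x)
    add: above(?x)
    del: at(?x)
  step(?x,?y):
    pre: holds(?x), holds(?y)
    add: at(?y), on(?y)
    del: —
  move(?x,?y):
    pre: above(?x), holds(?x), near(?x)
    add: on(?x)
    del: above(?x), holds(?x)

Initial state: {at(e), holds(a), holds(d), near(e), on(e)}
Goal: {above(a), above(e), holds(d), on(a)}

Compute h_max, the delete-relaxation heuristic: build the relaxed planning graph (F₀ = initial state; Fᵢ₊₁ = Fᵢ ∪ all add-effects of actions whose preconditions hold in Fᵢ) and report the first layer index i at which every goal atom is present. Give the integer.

2

F0 = init (5 atoms)
F1 = F0 ∪ {above(e), at(a), at(d), holds(e), on(a), on(d)}  (11 atoms)
F2 = F1 ∪ {above(a), above(d)}  (13 atoms)
goal ⊆ F2  ⇒  h_max = 2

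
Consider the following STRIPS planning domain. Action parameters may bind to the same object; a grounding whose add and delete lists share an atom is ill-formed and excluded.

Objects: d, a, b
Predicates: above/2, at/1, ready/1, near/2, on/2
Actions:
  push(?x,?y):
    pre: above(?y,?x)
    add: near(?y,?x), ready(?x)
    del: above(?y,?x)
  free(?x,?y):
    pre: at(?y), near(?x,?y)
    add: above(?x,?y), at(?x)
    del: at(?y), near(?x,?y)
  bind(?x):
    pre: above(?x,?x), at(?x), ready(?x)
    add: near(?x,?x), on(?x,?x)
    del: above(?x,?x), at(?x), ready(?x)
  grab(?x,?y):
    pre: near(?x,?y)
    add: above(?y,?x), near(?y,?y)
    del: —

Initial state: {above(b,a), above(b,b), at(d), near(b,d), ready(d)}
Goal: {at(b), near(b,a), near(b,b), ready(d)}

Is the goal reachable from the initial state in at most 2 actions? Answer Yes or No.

No

1. push(a,b)  →  {above(b,b), at(d), near(b,a), near(b,d), ready(a), ready(d)}
2. push(b,b)  →  {at(d), near(b,a), near(b,b), near(b,d), ready(a), ready(b), ready(d)}
3. free(b,d)  →  {above(b,d), at(b), near(b,a), near(b,b), ready(a), ready(b), ready(d)}
optimal plan length = 3; 3 > 2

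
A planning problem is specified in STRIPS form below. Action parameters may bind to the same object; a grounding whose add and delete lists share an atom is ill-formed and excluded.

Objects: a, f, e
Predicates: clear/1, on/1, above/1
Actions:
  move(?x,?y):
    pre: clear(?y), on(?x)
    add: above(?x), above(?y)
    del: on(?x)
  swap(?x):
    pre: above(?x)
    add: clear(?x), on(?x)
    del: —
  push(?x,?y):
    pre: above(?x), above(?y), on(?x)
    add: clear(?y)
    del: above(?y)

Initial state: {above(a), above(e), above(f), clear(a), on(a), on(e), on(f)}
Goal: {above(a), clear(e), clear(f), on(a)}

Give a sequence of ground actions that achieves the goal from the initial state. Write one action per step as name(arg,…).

1. swap(f)  →  {above(a), above(e), above(f), clear(a), clear(f), on(a), on(e), on(f)}
2. swap(e)  →  {above(a), above(e), above(f), clear(a), clear(e), clear(f), on(a), on(e), on(f)}

swap(f); swap(e)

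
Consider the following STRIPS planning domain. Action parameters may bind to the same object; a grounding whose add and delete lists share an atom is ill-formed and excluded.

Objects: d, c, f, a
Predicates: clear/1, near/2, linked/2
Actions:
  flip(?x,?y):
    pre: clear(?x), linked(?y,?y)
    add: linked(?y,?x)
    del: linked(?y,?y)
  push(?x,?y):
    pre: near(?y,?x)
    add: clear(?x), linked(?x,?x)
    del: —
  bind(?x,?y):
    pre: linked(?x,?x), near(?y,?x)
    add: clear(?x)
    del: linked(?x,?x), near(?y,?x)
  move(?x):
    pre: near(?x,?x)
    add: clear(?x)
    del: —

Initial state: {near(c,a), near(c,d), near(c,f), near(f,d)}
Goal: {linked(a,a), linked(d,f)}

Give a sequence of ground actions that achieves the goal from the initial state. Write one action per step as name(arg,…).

1. push(d,c)  →  {clear(d), linked(d,d), near(c,a), near(c,d), near(c,f), near(f,d)}
2. push(f,c)  →  {clear(d), clear(f), linked(d,d), linked(f,f), near(c,a), near(c,d), near(c,f), near(f,d)}
3. flip(f,d)  →  {clear(d), clear(f), linked(d,f), linked(f,f), near(c,a), near(c,d), near(c,f), near(f,d)}
4. push(a,c)  →  {clear(a), clear(d), clear(f), linked(a,a), linked(d,f), linked(f,f), near(c,a), near(c,d), near(c,f), near(f,d)}

push(d,c); push(f,c); flip(f,d); push(a,c)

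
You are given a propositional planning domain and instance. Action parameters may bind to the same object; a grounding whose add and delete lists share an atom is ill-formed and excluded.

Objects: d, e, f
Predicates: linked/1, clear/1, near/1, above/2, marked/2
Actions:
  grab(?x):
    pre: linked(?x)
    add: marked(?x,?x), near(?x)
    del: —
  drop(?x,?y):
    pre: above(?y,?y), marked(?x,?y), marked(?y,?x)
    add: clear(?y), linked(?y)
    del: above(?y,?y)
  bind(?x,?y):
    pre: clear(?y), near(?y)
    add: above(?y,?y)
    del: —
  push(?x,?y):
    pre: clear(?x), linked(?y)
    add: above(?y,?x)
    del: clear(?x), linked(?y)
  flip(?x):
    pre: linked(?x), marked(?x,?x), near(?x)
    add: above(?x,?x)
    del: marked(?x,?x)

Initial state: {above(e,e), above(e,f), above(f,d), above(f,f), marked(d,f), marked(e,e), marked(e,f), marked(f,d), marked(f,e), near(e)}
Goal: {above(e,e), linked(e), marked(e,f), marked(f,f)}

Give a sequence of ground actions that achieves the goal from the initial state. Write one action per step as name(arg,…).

drop(d,f); grab(f); drop(e,e); bind(d,e)

1. drop(d,f)  →  {above(e,e), above(e,f), above(f,d), clear(f), linked(f), marked(d,f), marked(e,e), marked(e,f), marked(f,d), marked(f,e), near(e)}
2. grab(f)  →  {above(e,e), above(e,f), above(f,d), clear(f), linked(f), marked(d,f), marked(e,e), marked(e,f), marked(f,d), marked(f,e), marked(f,f), near(e), near(f)}
3. drop(e,e)  →  {above(e,f), above(f,d), clear(e), clear(f), linked(e), linked(f), marked(d,f), marked(e,e), marked(e,f), marked(f,d), marked(f,e), marked(f,f), near(e), near(f)}
4. bind(d,e)  →  {above(e,e), above(e,f), above(f,d), clear(e), clear(f), linked(e), linked(f), marked(d,f), marked(e,e), marked(e,f), marked(f,d), marked(f,e), marked(f,f), near(e), near(f)}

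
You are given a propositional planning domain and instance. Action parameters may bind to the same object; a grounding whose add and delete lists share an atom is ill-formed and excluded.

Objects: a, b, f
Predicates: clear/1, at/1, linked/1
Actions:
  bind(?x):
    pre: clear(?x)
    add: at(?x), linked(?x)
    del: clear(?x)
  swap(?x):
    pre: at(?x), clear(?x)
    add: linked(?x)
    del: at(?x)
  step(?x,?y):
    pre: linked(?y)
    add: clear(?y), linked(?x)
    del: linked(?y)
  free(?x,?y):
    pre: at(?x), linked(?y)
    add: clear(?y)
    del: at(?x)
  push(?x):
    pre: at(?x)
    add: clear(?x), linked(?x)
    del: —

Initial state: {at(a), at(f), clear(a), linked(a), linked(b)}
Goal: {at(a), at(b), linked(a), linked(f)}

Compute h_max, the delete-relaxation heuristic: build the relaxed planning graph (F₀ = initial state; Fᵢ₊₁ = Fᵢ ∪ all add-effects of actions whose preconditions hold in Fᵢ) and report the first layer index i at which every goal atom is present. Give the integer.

2

F0 = init (5 atoms)
F1 = F0 ∪ {clear(b), clear(f), linked(f)}  (8 atoms)
F2 = F1 ∪ {at(b)}  (9 atoms)
goal ⊆ F2  ⇒  h_max = 2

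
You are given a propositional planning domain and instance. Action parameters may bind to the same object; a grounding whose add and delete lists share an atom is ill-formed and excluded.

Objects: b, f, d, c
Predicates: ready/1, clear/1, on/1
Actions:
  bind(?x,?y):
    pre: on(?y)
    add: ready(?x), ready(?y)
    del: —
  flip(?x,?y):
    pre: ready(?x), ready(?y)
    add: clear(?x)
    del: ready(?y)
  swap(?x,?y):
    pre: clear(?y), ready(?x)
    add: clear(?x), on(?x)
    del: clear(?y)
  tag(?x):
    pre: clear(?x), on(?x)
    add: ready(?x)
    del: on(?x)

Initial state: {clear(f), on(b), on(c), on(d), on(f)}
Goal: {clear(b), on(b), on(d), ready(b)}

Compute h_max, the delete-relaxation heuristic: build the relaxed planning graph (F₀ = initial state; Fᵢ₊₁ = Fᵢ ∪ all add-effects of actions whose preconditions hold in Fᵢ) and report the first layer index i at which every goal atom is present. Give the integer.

F0 = init (5 atoms)
F1 = F0 ∪ {ready(b), ready(c), ready(d), ready(f)}  (9 atoms)
F2 = F1 ∪ {clear(b), clear(c), clear(d)}  (12 atoms)
goal ⊆ F2  ⇒  h_max = 2

2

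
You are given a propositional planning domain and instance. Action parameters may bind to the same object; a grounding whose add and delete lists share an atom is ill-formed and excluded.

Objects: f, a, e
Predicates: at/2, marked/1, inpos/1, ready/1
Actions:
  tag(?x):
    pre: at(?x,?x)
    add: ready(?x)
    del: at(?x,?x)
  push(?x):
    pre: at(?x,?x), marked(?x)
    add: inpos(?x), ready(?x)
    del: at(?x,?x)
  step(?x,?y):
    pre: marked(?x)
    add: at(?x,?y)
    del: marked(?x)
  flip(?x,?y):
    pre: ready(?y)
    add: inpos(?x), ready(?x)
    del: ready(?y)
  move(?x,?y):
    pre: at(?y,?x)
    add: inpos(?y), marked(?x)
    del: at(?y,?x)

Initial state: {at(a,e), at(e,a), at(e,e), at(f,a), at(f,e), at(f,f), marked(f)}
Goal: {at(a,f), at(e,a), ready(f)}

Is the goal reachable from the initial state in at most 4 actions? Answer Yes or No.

1. tag(f)  →  {at(a,e), at(e,a), at(e,e), at(f,a), at(f,e), marked(f), ready(f)}
2. move(a,f)  →  {at(a,e), at(e,a), at(e,e), at(f,e), inpos(f), marked(a), marked(f), ready(f)}
3. step(a,f)  →  {at(a,e), at(a,f), at(e,a), at(e,e), at(f,e), inpos(f), marked(f), ready(f)}
optimal plan length = 3; 3 ≤ 4

Yes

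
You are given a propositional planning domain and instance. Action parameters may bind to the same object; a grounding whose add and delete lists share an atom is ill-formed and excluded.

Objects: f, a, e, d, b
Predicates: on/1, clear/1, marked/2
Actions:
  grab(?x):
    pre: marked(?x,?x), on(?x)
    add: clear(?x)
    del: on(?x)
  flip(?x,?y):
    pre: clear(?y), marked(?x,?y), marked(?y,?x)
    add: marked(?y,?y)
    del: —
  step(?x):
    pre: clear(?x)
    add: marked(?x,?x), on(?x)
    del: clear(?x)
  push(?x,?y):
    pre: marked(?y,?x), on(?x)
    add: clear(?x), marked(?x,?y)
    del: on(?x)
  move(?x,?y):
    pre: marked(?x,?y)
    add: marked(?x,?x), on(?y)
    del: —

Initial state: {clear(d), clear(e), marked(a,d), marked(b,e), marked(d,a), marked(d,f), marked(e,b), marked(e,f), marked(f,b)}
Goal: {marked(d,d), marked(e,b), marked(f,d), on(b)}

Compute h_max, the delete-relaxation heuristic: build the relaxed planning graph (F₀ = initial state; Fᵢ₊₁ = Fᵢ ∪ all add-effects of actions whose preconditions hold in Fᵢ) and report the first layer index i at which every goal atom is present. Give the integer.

2

F0 = init (9 atoms)
F1 = F0 ∪ {marked(a,a), marked(b,b), marked(d,d), marked(e,e), marked(f,f), on(a), on(b), on(d), on(e), on(f)}  (19 atoms)
F2 = F1 ∪ {clear(a), clear(b), clear(f), marked(b,f), marked(f,d), marked(f,e)}  (25 atoms)
goal ⊆ F2  ⇒  h_max = 2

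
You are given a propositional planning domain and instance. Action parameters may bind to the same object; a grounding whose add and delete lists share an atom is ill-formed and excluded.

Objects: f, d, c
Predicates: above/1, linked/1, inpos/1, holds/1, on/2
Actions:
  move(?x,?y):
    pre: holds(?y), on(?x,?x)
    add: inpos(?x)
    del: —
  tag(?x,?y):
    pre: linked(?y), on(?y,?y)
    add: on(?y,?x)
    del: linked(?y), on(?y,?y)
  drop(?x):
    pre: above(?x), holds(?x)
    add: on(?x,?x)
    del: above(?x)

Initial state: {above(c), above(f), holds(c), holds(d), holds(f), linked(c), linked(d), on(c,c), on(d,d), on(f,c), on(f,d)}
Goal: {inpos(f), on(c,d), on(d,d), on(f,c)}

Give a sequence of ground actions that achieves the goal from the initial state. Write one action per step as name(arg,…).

1. tag(d,c)  →  {above(c), above(f), holds(c), holds(d), holds(f), linked(d), on(c,d), on(d,d), on(f,c), on(f,d)}
2. drop(f)  →  {above(c), holds(c), holds(d), holds(f), linked(d), on(c,d), on(d,d), on(f,c), on(f,d), on(f,f)}
3. move(f,f)  →  {above(c), holds(c), holds(d), holds(f), inpos(f), linked(d), on(c,d), on(d,d), on(f,c), on(f,d), on(f,f)}

tag(d,c); drop(f); move(f,f)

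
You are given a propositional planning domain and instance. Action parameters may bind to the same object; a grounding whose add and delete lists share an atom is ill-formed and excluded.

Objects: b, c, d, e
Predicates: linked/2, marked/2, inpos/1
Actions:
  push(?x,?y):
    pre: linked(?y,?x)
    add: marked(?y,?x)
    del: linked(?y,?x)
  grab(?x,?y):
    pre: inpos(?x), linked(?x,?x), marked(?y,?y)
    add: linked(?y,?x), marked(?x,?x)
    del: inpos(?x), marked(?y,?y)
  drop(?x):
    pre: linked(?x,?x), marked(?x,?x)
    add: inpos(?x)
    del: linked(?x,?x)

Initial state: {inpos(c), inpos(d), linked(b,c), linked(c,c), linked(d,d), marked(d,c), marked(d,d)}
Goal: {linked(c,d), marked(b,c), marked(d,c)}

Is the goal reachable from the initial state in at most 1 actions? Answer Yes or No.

No

1. push(c,b)  →  {inpos(c), inpos(d), linked(c,c), linked(d,d), marked(b,c), marked(d,c), marked(d,d)}
2. push(c,c)  →  {inpos(c), inpos(d), linked(d,d), marked(b,c), marked(c,c), marked(d,c), marked(d,d)}
3. grab(d,c)  →  {inpos(c), linked(c,d), linked(d,d), marked(b,c), marked(d,c), marked(d,d)}
optimal plan length = 3; 3 > 1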